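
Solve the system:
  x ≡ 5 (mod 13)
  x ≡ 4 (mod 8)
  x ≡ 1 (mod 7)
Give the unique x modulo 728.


Moduli 13, 8, 7 are pairwise coprime; by CRT there is a unique solution modulo M = 13 · 8 · 7 = 728.
Solve pairwise, accumulating the modulus:
  Start with x ≡ 5 (mod 13).
  Combine with x ≡ 4 (mod 8): since gcd(13, 8) = 1, we get a unique residue mod 104.
    Write x = 5 + 13·t and substitute into x ≡ 4 (mod 8): 13·t ≡ 4 − 5 = -1 (mod 8).
    Reduce coefficients mod 8: 5·t ≡ 7 (mod 8).
    The inverse of 5 mod 8 is 5 (since 5·5 = 25 = 3·8 + 1), so t ≡ 5·7 = 35 ≡ 3 (mod 8).
    Then x = 5 + 13·3 = 44, valid modulo lcm(13, 8) = 104: x ≡ 44 (mod 104).
  Combine with x ≡ 1 (mod 7): since gcd(104, 7) = 1, we get a unique residue mod 728.
    Write x = 44 + 104·t and substitute into x ≡ 1 (mod 7): 104·t ≡ 1 − 44 = -43 (mod 7).
    Reduce coefficients mod 7: 6·t ≡ 6 (mod 7).
    The inverse of 6 mod 7 is 6 (since 6·6 = 36 = 5·7 + 1), so t ≡ 6·6 = 36 ≡ 1 (mod 7).
    Then x = 44 + 104·1 = 148, valid modulo lcm(104, 7) = 728: x ≡ 148 (mod 728).
Verify: 148 mod 13 = 5 ✓, 148 mod 8 = 4 ✓, 148 mod 7 = 1 ✓.

x ≡ 148 (mod 728).


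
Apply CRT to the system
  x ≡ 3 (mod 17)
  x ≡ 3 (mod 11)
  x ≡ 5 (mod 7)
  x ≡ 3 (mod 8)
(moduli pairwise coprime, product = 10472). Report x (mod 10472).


Product of moduli M = 17 · 11 · 7 · 8 = 10472.
Merge one congruence at a time:
  Start: x ≡ 3 (mod 17).
  Combine with x ≡ 3 (mod 11); new modulus lcm = 187.
    Write x = 3 + 17·t and substitute into x ≡ 3 (mod 11): 17·t ≡ 3 − 3 = 0 (mod 11).
    Reduce coefficients mod 11: 6·t ≡ 0 (mod 11).
    The inverse of 6 mod 11 is 2 (since 6·2 = 12 = 1·11 + 1), so t ≡ 2·0 = 0 ≡ 0 (mod 11).
    Then x = 3 + 17·0 = 3, valid modulo lcm(17, 11) = 187: x ≡ 3 (mod 187).
  Combine with x ≡ 5 (mod 7); new modulus lcm = 1309.
    Write x = 3 + 187·t and substitute into x ≡ 5 (mod 7): 187·t ≡ 5 − 3 = 2 (mod 7).
    Reduce coefficients mod 7: 5·t ≡ 2 (mod 7).
    The inverse of 5 mod 7 is 3 (since 5·3 = 15 = 2·7 + 1), so t ≡ 3·2 = 6 ≡ 6 (mod 7).
    Then x = 3 + 187·6 = 1125, valid modulo lcm(187, 7) = 1309: x ≡ 1125 (mod 1309).
  Combine with x ≡ 3 (mod 8); new modulus lcm = 10472.
    Write x = 1125 + 1309·t and substitute into x ≡ 3 (mod 8): 1309·t ≡ 3 − 1125 = -1122 (mod 8).
    Reduce coefficients mod 8: 5·t ≡ 6 (mod 8).
    The inverse of 5 mod 8 is 5 (since 5·5 = 25 = 3·8 + 1), so t ≡ 5·6 = 30 ≡ 6 (mod 8).
    Then x = 1125 + 1309·6 = 8979, valid modulo lcm(1309, 8) = 10472: x ≡ 8979 (mod 10472).
Verify against each original: 8979 mod 17 = 3, 8979 mod 11 = 3, 8979 mod 7 = 5, 8979 mod 8 = 3.

x ≡ 8979 (mod 10472).


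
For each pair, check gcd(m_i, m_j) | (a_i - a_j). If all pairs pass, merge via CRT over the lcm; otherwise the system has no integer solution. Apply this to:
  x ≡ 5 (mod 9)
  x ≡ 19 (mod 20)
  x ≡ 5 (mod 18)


Moduli 9, 20, 18 are not pairwise coprime, so CRT works modulo lcm(m_i) when all pairwise compatibility conditions hold.
Pairwise compatibility: gcd(m_i, m_j) must divide a_i - a_j for every pair.
Merge one congruence at a time:
  Start: x ≡ 5 (mod 9).
  Combine with x ≡ 19 (mod 20): gcd(9, 20) = 1; 19 - 5 = 14, which IS divisible by 1, so compatible.
    Write x = 5 + 9·t and substitute into x ≡ 19 (mod 20): 9·t ≡ 19 − 5 = 14 (mod 20).
    The inverse of 9 mod 20 is 9 (since 9·9 = 81 = 4·20 + 1), so t ≡ 9·14 = 126 ≡ 6 (mod 20).
    Then x = 5 + 9·6 = 59, valid modulo lcm(9, 20) = 180: x ≡ 59 (mod 180).
  Combine with x ≡ 5 (mod 18): gcd(180, 18) = 18; 5 - 59 = -54, which IS divisible by 18, so compatible.
    Write x = 59 + 180·t and substitute into x ≡ 5 (mod 18): 180·t ≡ 5 − 59 = -54 (mod 18).
    Divide the congruence (and modulus) by g = 18: 10·t ≡ -3 (mod 1).
    Modulo 1 every t works; take t = 0.
    Then x = 59 + 180·0 = 59, valid modulo lcm(180, 18) = 180: x ≡ 59 (mod 180).
Verify: 59 mod 9 = 5, 59 mod 20 = 19, 59 mod 18 = 5.

x ≡ 59 (mod 180).


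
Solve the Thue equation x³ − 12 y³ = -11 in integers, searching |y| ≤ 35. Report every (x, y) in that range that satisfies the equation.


The equation is x³ - 12y³ = -11. For fixed y, x³ = 12·y³ − 11, so a solution requires the RHS to be a perfect cube.
Strategy: iterate y from -35 to 35, compute RHS = 12·y³ − 11, and check whether it is a (positive or negative) perfect cube.
Check small values of y:
  y = 0: RHS = -11 is not a perfect cube.
  y = 1: RHS = 1 = (1)³ ⇒ x = 1 works.
  y = -1: RHS = -23 is not a perfect cube.
  y = 2: RHS = 85 is not a perfect cube.
  y = -2: RHS = -107 is not a perfect cube.
  y = 3: RHS = 313 is not a perfect cube.
  y = -3: RHS = -335 is not a perfect cube.
Continuing the search up to |y| = 35 finds no further solutions beyond those listed.
Collected solutions: (1, 1).

Solutions (with |y| ≤ 35): (1, 1).


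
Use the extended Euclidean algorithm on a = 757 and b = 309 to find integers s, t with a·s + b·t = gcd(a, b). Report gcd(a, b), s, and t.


Euclidean algorithm on (757, 309) — divide until remainder is 0:
  757 = 2 · 309 + 139
  309 = 2 · 139 + 31
  139 = 4 · 31 + 15
  31 = 2 · 15 + 1
  15 = 15 · 1 + 0
gcd(757, 309) = 1.
Track Bezout coefficients alongside the remainders: start with r₀ = 757 = a·1 + b·0 (s = 1, t = 0) and r₁ = 309 = a·0 + b·1 (s = 0, t = 1); each new remainder r_{k+1} = r_{k-1} − q_k·r_k inherits s_{k+1} = s_{k-1} − q_k·s_k, t_{k+1} = t_{k-1} − q_k·t_k, so r_k = a·s_k + b·t_k at every step:
  q = 2: r = 139, s = 1 − 2·0 = 1, t = 0 − 2·1 = -2  (check: 757·1 + 309·(-2) = 139)
  q = 2: r = 31, s = 0 − 2·1 = -2, t = 1 − 2·(-2) = 5  (check: 757·(-2) + 309·5 = 31)
  q = 4: r = 15, s = 1 − 4·(-2) = 9, t = -2 − 4·5 = -22  (check: 757·9 + 309·(-22) = 15)
  q = 2: r = 1, s = -2 − 2·9 = -20, t = 5 − 2·(-22) = 49  (check: 757·(-20) + 309·49 = 1)
The row with r = 1 (the gcd) gives the Bezout coefficients s = -20, t = 49.
Result: 757 · (-20) + 309 · (49) = 1.

gcd(757, 309) = 1; s = -20, t = 49 (check: 757·(-20) + 309·49 = 1).


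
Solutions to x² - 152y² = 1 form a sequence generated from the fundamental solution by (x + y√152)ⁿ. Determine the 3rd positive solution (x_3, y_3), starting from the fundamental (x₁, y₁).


Step 1: Find the fundamental solution (x₁, y₁) of x² - 152y² = 1.
  Expand √152 as a continued fraction. a₀ = ⌊√152⌋ = 12; iterate m_{k+1} = d_k·a_k − m_k, d_{k+1} = (152 − m_{k+1}²)/d_k, a_{k+1} = ⌊(a₀ + m_{k+1})/d_{k+1}⌋ (starting m₀ = 0, d₀ = 1), with convergents p_k = a_k·p_{k-1} + p_{k-2}, q_k = a_k·q_{k-1} + q_{k-2} (p₋₁ = 1, q₋₁ = 0):
  k = 0: a₀ = 12; p₀/q₀ = 12/1; p₀² − 152·q₀² = 144 − 152 = -8.
  k = 1: m = 12, d = 8, a = ⌊(12 + 12)/8⌋ = 3; p/q = (3·12 + 1)/(3·1 + 0) = 37/3; p² − 152·q² = 1369 − 1368 = 1.
  The first convergent with p² − 152·q² = 1 gives the fundamental solution (x₁, y₁) = (37, 3).
Step 2: Apply the recurrence (x_{n+1}, y_{n+1}) = (x₁x_n + 152y₁y_n, x₁y_n + y₁x_n) repeatedly.
  From (x_1, y_1) = (37, 3): x_2 = 37·37 + 152·3·3 = 2737; y_2 = 37·3 + 3·37 = 222.
  From (x_2, y_2) = (2737, 222): x_3 = 37·2737 + 152·3·222 = 202501; y_3 = 37·222 + 3·2737 = 16425.
Step 3: Verify x_3² - 152·y_3² = 41006655001 - 41006655000 = 1 (should be 1). ✓

(x_1, y_1) = (37, 3); (x_3, y_3) = (202501, 16425).


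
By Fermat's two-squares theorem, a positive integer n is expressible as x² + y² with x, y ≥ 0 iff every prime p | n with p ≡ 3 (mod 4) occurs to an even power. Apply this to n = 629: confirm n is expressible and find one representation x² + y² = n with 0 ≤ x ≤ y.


Step 1: Factor n = 629 = 17 · 37.
Step 2: Check the mod-4 condition on each prime factor: 17 ≡ 1 (mod 4), exponent 1; 37 ≡ 1 (mod 4), exponent 1.
All primes ≡ 3 (mod 4) appear to even exponent (or don't appear), so by the two-squares theorem n IS expressible as a sum of two squares.
Step 3: Build a representation. Here n = 17 · 37 is a product of primes ≡ 1 (mod 4). Each prime p ≡ 1 (mod 4) is itself a sum of two squares; find a² by testing p − a² for a perfect square:
  17: 17 − 1² = 16 = 4² ⇒ 17 = 1² + 4².
  37: 37 − 1² = 36 = 6² ⇒ 37 = 1² + 6².
  Combine using the Brahmagupta–Fibonacci identity (a² + b²)(c² + d²) = (ac − bd)² + (ad + bc)² = (ac + bd)² + (ad − bc)²:
  17 · 37 = 629: from (1² + 4²)(1² + 6²), take (1·1 − 4·6, 1·6 + 4·1) = (1 − 24, 6 + 4) = (-23, 10); dropping signs (only squares matter) gives (23, 10); check 23² + 10² = 529 + 100 = 629 ✓.
Step 4: Order so x ≤ y and verify: 10² + 23² = 100 + 529 = 629 = n. ✓

n = 629 = 10² + 23² (one valid representation with x ≤ y).


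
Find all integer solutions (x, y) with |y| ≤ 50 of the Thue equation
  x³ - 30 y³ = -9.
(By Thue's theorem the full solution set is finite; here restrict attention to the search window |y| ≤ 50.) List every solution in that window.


The equation is x³ - 30y³ = -9. For fixed y, x³ = 30·y³ − 9, so a solution requires the RHS to be a perfect cube.
Strategy: iterate y from -50 to 50, compute RHS = 30·y³ − 9, and check whether it is a (positive or negative) perfect cube.
Check small values of y:
  y = 0: RHS = -9 is not a perfect cube.
  y = 1: RHS = 21 is not a perfect cube.
  y = -1: RHS = -39 is not a perfect cube.
  y = 2: RHS = 231 is not a perfect cube.
  y = -2: RHS = -249 is not a perfect cube.
  y = 3: RHS = 801 is not a perfect cube.
  y = -3: RHS = -819 is not a perfect cube.
Continuing the search up to |y| = 50 finds no solutions either.
No (x, y) in the scanned range satisfies the equation.

No integer solutions with |y| ≤ 50.


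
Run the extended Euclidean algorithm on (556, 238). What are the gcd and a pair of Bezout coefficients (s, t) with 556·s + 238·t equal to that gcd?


Euclidean algorithm on (556, 238) — divide until remainder is 0:
  556 = 2 · 238 + 80
  238 = 2 · 80 + 78
  80 = 1 · 78 + 2
  78 = 39 · 2 + 0
gcd(556, 238) = 2.
Track Bezout coefficients alongside the remainders: start with r₀ = 556 = a·1 + b·0 (s = 1, t = 0) and r₁ = 238 = a·0 + b·1 (s = 0, t = 1); each new remainder r_{k+1} = r_{k-1} − q_k·r_k inherits s_{k+1} = s_{k-1} − q_k·s_k, t_{k+1} = t_{k-1} − q_k·t_k, so r_k = a·s_k + b·t_k at every step:
  q = 2: r = 80, s = 1 − 2·0 = 1, t = 0 − 2·1 = -2  (check: 556·1 + 238·(-2) = 80)
  q = 2: r = 78, s = 0 − 2·1 = -2, t = 1 − 2·(-2) = 5  (check: 556·(-2) + 238·5 = 78)
  q = 1: r = 2, s = 1 − 1·(-2) = 3, t = -2 − 1·5 = -7  (check: 556·3 + 238·(-7) = 2)
The row with r = 2 (the gcd) gives the Bezout coefficients s = 3, t = -7.
Result: 556 · (3) + 238 · (-7) = 2.

gcd(556, 238) = 2; s = 3, t = -7 (check: 556·3 + 238·(-7) = 2).


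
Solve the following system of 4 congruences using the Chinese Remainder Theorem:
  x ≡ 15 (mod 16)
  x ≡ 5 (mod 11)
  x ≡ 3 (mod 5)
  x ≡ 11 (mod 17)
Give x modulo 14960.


Product of moduli M = 16 · 11 · 5 · 17 = 14960.
Merge one congruence at a time:
  Start: x ≡ 15 (mod 16).
  Combine with x ≡ 5 (mod 11); new modulus lcm = 176.
    Write x = 15 + 16·t and substitute into x ≡ 5 (mod 11): 16·t ≡ 5 − 15 = -10 (mod 11).
    Reduce coefficients mod 11: 5·t ≡ 1 (mod 11).
    The inverse of 5 mod 11 is 9 (since 5·9 = 45 = 4·11 + 1), so t ≡ 9·1 = 9 ≡ 9 (mod 11).
    Then x = 15 + 16·9 = 159, valid modulo lcm(16, 11) = 176: x ≡ 159 (mod 176).
  Combine with x ≡ 3 (mod 5); new modulus lcm = 880.
    Write x = 159 + 176·t and substitute into x ≡ 3 (mod 5): 176·t ≡ 3 − 159 = -156 (mod 5).
    Reduce coefficients mod 5: 1·t ≡ 4 (mod 5).
    So t ≡ 4 (mod 5).
    Then x = 159 + 176·4 = 863, valid modulo lcm(176, 5) = 880: x ≡ 863 (mod 880).
  Combine with x ≡ 11 (mod 17); new modulus lcm = 14960.
    Write x = 863 + 880·t and substitute into x ≡ 11 (mod 17): 880·t ≡ 11 − 863 = -852 (mod 17).
    Reduce coefficients mod 17: 13·t ≡ 15 (mod 17).
    The inverse of 13 mod 17 is 4 (since 13·4 = 52 = 3·17 + 1), so t ≡ 4·15 = 60 ≡ 9 (mod 17).
    Then x = 863 + 880·9 = 8783, valid modulo lcm(880, 17) = 14960: x ≡ 8783 (mod 14960).
Verify against each original: 8783 mod 16 = 15, 8783 mod 11 = 5, 8783 mod 5 = 3, 8783 mod 17 = 11.

x ≡ 8783 (mod 14960).


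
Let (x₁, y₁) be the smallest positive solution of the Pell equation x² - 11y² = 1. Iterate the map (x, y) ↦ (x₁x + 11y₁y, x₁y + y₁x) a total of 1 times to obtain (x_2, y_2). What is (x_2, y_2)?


Step 1: Find the fundamental solution (x₁, y₁) of x² - 11y² = 1.
  Expand √11 as a continued fraction. a₀ = ⌊√11⌋ = 3; iterate m_{k+1} = d_k·a_k − m_k, d_{k+1} = (11 − m_{k+1}²)/d_k, a_{k+1} = ⌊(a₀ + m_{k+1})/d_{k+1}⌋ (starting m₀ = 0, d₀ = 1), with convergents p_k = a_k·p_{k-1} + p_{k-2}, q_k = a_k·q_{k-1} + q_{k-2} (p₋₁ = 1, q₋₁ = 0):
  k = 0: a₀ = 3; p₀/q₀ = 3/1; p₀² − 11·q₀² = 9 − 11 = -2.
  k = 1: m = 3, d = 2, a = ⌊(3 + 3)/2⌋ = 3; p/q = (3·3 + 1)/(3·1 + 0) = 10/3; p² − 11·q² = 100 − 99 = 1.
  The first convergent with p² − 11·q² = 1 gives the fundamental solution (x₁, y₁) = (10, 3).
Step 2: Apply the recurrence (x_{n+1}, y_{n+1}) = (x₁x_n + 11y₁y_n, x₁y_n + y₁x_n) repeatedly.
  From (x_1, y_1) = (10, 3): x_2 = 10·10 + 11·3·3 = 199; y_2 = 10·3 + 3·10 = 60.
Step 3: Verify x_2² - 11·y_2² = 39601 - 39600 = 1 (should be 1). ✓

(x_1, y_1) = (10, 3); (x_2, y_2) = (199, 60).


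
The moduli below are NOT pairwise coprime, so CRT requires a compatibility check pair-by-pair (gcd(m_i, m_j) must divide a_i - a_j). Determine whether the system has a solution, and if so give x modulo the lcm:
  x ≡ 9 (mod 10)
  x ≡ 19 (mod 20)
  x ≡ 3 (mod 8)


Moduli 10, 20, 8 are not pairwise coprime, so CRT works modulo lcm(m_i) when all pairwise compatibility conditions hold.
Pairwise compatibility: gcd(m_i, m_j) must divide a_i - a_j for every pair.
Merge one congruence at a time:
  Start: x ≡ 9 (mod 10).
  Combine with x ≡ 19 (mod 20): gcd(10, 20) = 10; 19 - 9 = 10, which IS divisible by 10, so compatible.
    Write x = 9 + 10·t and substitute into x ≡ 19 (mod 20): 10·t ≡ 19 − 9 = 10 (mod 20).
    Divide the congruence (and modulus) by g = 10: 1·t ≡ 1 (mod 2).
    So t ≡ 1 (mod 2).
    Then x = 9 + 10·1 = 19, valid modulo lcm(10, 20) = 20: x ≡ 19 (mod 20).
  Combine with x ≡ 3 (mod 8): gcd(20, 8) = 4; 3 - 19 = -16, which IS divisible by 4, so compatible.
    Write x = 19 + 20·t and substitute into x ≡ 3 (mod 8): 20·t ≡ 3 − 19 = -16 (mod 8).
    Divide the congruence (and modulus) by g = 4: 5·t ≡ -4 (mod 2).
    Reduce coefficients mod 2: 1·t ≡ 0 (mod 2).
    So t ≡ 0 (mod 2).
    Then x = 19 + 20·0 = 19, valid modulo lcm(20, 8) = 40: x ≡ 19 (mod 40).
Verify: 19 mod 10 = 9, 19 mod 20 = 19, 19 mod 8 = 3.

x ≡ 19 (mod 40).


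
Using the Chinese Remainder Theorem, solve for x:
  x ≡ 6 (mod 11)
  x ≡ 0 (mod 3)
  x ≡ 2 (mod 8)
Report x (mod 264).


Moduli 11, 3, 8 are pairwise coprime; by CRT there is a unique solution modulo M = 11 · 3 · 8 = 264.
Solve pairwise, accumulating the modulus:
  Start with x ≡ 6 (mod 11).
  Combine with x ≡ 0 (mod 3): since gcd(11, 3) = 1, we get a unique residue mod 33.
    Write x = 6 + 11·t and substitute into x ≡ 0 (mod 3): 11·t ≡ 0 − 6 = -6 (mod 3).
    Reduce coefficients mod 3: 2·t ≡ 0 (mod 3).
    The inverse of 2 mod 3 is 2 (since 2·2 = 4 = 1·3 + 1), so t ≡ 2·0 = 0 ≡ 0 (mod 3).
    Then x = 6 + 11·0 = 6, valid modulo lcm(11, 3) = 33: x ≡ 6 (mod 33).
  Combine with x ≡ 2 (mod 8): since gcd(33, 8) = 1, we get a unique residue mod 264.
    Write x = 6 + 33·t and substitute into x ≡ 2 (mod 8): 33·t ≡ 2 − 6 = -4 (mod 8).
    Reduce coefficients mod 8: 1·t ≡ 4 (mod 8).
    So t ≡ 4 (mod 8).
    Then x = 6 + 33·4 = 138, valid modulo lcm(33, 8) = 264: x ≡ 138 (mod 264).
Verify: 138 mod 11 = 6 ✓, 138 mod 3 = 0 ✓, 138 mod 8 = 2 ✓.

x ≡ 138 (mod 264).


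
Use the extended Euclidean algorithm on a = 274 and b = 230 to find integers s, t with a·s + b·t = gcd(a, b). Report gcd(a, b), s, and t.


Euclidean algorithm on (274, 230) — divide until remainder is 0:
  274 = 1 · 230 + 44
  230 = 5 · 44 + 10
  44 = 4 · 10 + 4
  10 = 2 · 4 + 2
  4 = 2 · 2 + 0
gcd(274, 230) = 2.
Track Bezout coefficients alongside the remainders: start with r₀ = 274 = a·1 + b·0 (s = 1, t = 0) and r₁ = 230 = a·0 + b·1 (s = 0, t = 1); each new remainder r_{k+1} = r_{k-1} − q_k·r_k inherits s_{k+1} = s_{k-1} − q_k·s_k, t_{k+1} = t_{k-1} − q_k·t_k, so r_k = a·s_k + b·t_k at every step:
  q = 1: r = 44, s = 1 − 1·0 = 1, t = 0 − 1·1 = -1  (check: 274·1 + 230·(-1) = 44)
  q = 5: r = 10, s = 0 − 5·1 = -5, t = 1 − 5·(-1) = 6  (check: 274·(-5) + 230·6 = 10)
  q = 4: r = 4, s = 1 − 4·(-5) = 21, t = -1 − 4·6 = -25  (check: 274·21 + 230·(-25) = 4)
  q = 2: r = 2, s = -5 − 2·21 = -47, t = 6 − 2·(-25) = 56  (check: 274·(-47) + 230·56 = 2)
The row with r = 2 (the gcd) gives the Bezout coefficients s = -47, t = 56.
Result: 274 · (-47) + 230 · (56) = 2.

gcd(274, 230) = 2; s = -47, t = 56 (check: 274·(-47) + 230·56 = 2).


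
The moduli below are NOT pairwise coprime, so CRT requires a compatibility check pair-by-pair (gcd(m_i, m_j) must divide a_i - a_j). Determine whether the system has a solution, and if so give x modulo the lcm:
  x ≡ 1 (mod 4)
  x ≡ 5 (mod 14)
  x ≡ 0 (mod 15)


Moduli 4, 14, 15 are not pairwise coprime, so CRT works modulo lcm(m_i) when all pairwise compatibility conditions hold.
Pairwise compatibility: gcd(m_i, m_j) must divide a_i - a_j for every pair.
Merge one congruence at a time:
  Start: x ≡ 1 (mod 4).
  Combine with x ≡ 5 (mod 14): gcd(4, 14) = 2; 5 - 1 = 4, which IS divisible by 2, so compatible.
    Write x = 1 + 4·t and substitute into x ≡ 5 (mod 14): 4·t ≡ 5 − 1 = 4 (mod 14).
    Divide the congruence (and modulus) by g = 2: 2·t ≡ 2 (mod 7).
    The inverse of 2 mod 7 is 4 (since 2·4 = 8 = 1·7 + 1), so t ≡ 4·2 = 8 ≡ 1 (mod 7).
    Then x = 1 + 4·1 = 5, valid modulo lcm(4, 14) = 28: x ≡ 5 (mod 28).
  Combine with x ≡ 0 (mod 15): gcd(28, 15) = 1; 0 - 5 = -5, which IS divisible by 1, so compatible.
    Write x = 5 + 28·t and substitute into x ≡ 0 (mod 15): 28·t ≡ 0 − 5 = -5 (mod 15).
    Reduce coefficients mod 15: 13·t ≡ 10 (mod 15).
    The inverse of 13 mod 15 is 7 (since 13·7 = 91 = 6·15 + 1), so t ≡ 7·10 = 70 ≡ 10 (mod 15).
    Then x = 5 + 28·10 = 285, valid modulo lcm(28, 15) = 420: x ≡ 285 (mod 420).
Verify: 285 mod 4 = 1, 285 mod 14 = 5, 285 mod 15 = 0.

x ≡ 285 (mod 420).


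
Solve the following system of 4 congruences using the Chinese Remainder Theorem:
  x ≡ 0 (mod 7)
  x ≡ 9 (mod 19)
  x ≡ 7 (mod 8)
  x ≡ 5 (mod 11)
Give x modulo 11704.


Product of moduli M = 7 · 19 · 8 · 11 = 11704.
Merge one congruence at a time:
  Start: x ≡ 0 (mod 7).
  Combine with x ≡ 9 (mod 19); new modulus lcm = 133.
    Write x = 0 + 7·t and substitute into x ≡ 9 (mod 19): 7·t ≡ 9 − 0 = 9 (mod 19).
    The inverse of 7 mod 19 is 11 (since 7·11 = 77 = 4·19 + 1), so t ≡ 11·9 = 99 ≡ 4 (mod 19).
    Then x = 0 + 7·4 = 28, valid modulo lcm(7, 19) = 133: x ≡ 28 (mod 133).
  Combine with x ≡ 7 (mod 8); new modulus lcm = 1064.
    Write x = 28 + 133·t and substitute into x ≡ 7 (mod 8): 133·t ≡ 7 − 28 = -21 (mod 8).
    Reduce coefficients mod 8: 5·t ≡ 3 (mod 8).
    The inverse of 5 mod 8 is 5 (since 5·5 = 25 = 3·8 + 1), so t ≡ 5·3 = 15 ≡ 7 (mod 8).
    Then x = 28 + 133·7 = 959, valid modulo lcm(133, 8) = 1064: x ≡ 959 (mod 1064).
  Combine with x ≡ 5 (mod 11); new modulus lcm = 11704.
    Write x = 959 + 1064·t and substitute into x ≡ 5 (mod 11): 1064·t ≡ 5 − 959 = -954 (mod 11).
    Reduce coefficients mod 11: 8·t ≡ 3 (mod 11).
    The inverse of 8 mod 11 is 7 (since 8·7 = 56 = 5·11 + 1), so t ≡ 7·3 = 21 ≡ 10 (mod 11).
    Then x = 959 + 1064·10 = 11599, valid modulo lcm(1064, 11) = 11704: x ≡ 11599 (mod 11704).
Verify against each original: 11599 mod 7 = 0, 11599 mod 19 = 9, 11599 mod 8 = 7, 11599 mod 11 = 5.

x ≡ 11599 (mod 11704).


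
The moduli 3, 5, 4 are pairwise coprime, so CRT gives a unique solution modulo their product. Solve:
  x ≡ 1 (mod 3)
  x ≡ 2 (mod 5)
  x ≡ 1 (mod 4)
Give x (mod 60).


Moduli 3, 5, 4 are pairwise coprime; by CRT there is a unique solution modulo M = 3 · 5 · 4 = 60.
Solve pairwise, accumulating the modulus:
  Start with x ≡ 1 (mod 3).
  Combine with x ≡ 2 (mod 5): since gcd(3, 5) = 1, we get a unique residue mod 15.
    Write x = 1 + 3·t and substitute into x ≡ 2 (mod 5): 3·t ≡ 2 − 1 = 1 (mod 5).
    The inverse of 3 mod 5 is 2 (since 3·2 = 6 = 1·5 + 1), so t ≡ 2·1 = 2 ≡ 2 (mod 5).
    Then x = 1 + 3·2 = 7, valid modulo lcm(3, 5) = 15: x ≡ 7 (mod 15).
  Combine with x ≡ 1 (mod 4): since gcd(15, 4) = 1, we get a unique residue mod 60.
    Write x = 7 + 15·t and substitute into x ≡ 1 (mod 4): 15·t ≡ 1 − 7 = -6 (mod 4).
    Reduce coefficients mod 4: 3·t ≡ 2 (mod 4).
    The inverse of 3 mod 4 is 3 (since 3·3 = 9 = 2·4 + 1), so t ≡ 3·2 = 6 ≡ 2 (mod 4).
    Then x = 7 + 15·2 = 37, valid modulo lcm(15, 4) = 60: x ≡ 37 (mod 60).
Verify: 37 mod 3 = 1 ✓, 37 mod 5 = 2 ✓, 37 mod 4 = 1 ✓.

x ≡ 37 (mod 60).


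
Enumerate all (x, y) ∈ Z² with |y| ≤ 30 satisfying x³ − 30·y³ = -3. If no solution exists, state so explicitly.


The equation is x³ - 30y³ = -3. For fixed y, x³ = 30·y³ − 3, so a solution requires the RHS to be a perfect cube.
Strategy: iterate y from -30 to 30, compute RHS = 30·y³ − 3, and check whether it is a (positive or negative) perfect cube.
Check small values of y:
  y = 0: RHS = -3 is not a perfect cube.
  y = 1: RHS = 27 = (3)³ ⇒ x = 3 works.
  y = -1: RHS = -33 is not a perfect cube.
  y = 2: RHS = 237 is not a perfect cube.
  y = -2: RHS = -243 is not a perfect cube.
  y = 3: RHS = 807 is not a perfect cube.
  y = -3: RHS = -813 is not a perfect cube.
Continuing the search up to |y| = 30 finds no further solutions beyond those listed.
Collected solutions: (3, 1).

Solutions (with |y| ≤ 30): (3, 1).


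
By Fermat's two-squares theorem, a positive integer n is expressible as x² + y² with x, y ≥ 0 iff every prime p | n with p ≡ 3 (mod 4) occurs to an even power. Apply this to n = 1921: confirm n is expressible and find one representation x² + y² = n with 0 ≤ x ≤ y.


Step 1: Factor n = 1921 = 17 · 113.
Step 2: Check the mod-4 condition on each prime factor: 17 ≡ 1 (mod 4), exponent 1; 113 ≡ 1 (mod 4), exponent 1.
All primes ≡ 3 (mod 4) appear to even exponent (or don't appear), so by the two-squares theorem n IS expressible as a sum of two squares.
Step 3: Build a representation. Here n = 17 · 113 is a product of primes ≡ 1 (mod 4). Each prime p ≡ 1 (mod 4) is itself a sum of two squares; find a² by testing p − a² for a perfect square:
  17: 17 − 1² = 16 = 4² ⇒ 17 = 1² + 4².
  113: 113 − 1² = 112, 113 − 2² = 109, 113 − 3² = 104, 113 − 4² = 97, 113 − 5² = 88, 113 − 6² = 77, 113 − 7² = 64 = 8² ⇒ 113 = 7² + 8².
  Combine using the Brahmagupta–Fibonacci identity (a² + b²)(c² + d²) = (ac − bd)² + (ad + bc)² = (ac + bd)² + (ad − bc)²:
  17 · 113 = 1921: from (1² + 4²)(7² + 8²), take (1·7 − 4·8, 1·8 + 4·7) = (7 − 32, 8 + 28) = (-25, 36); dropping signs (only squares matter) gives (25, 36); check 25² + 36² = 625 + 1296 = 1921 ✓.
Step 4: Order so x ≤ y and verify: 25² + 36² = 625 + 1296 = 1921 = n. ✓

n = 1921 = 25² + 36² (one valid representation with x ≤ y).


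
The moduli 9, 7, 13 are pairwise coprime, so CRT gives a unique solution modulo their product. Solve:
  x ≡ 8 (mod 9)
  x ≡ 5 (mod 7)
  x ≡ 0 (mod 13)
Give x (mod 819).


Moduli 9, 7, 13 are pairwise coprime; by CRT there is a unique solution modulo M = 9 · 7 · 13 = 819.
Solve pairwise, accumulating the modulus:
  Start with x ≡ 8 (mod 9).
  Combine with x ≡ 5 (mod 7): since gcd(9, 7) = 1, we get a unique residue mod 63.
    Write x = 8 + 9·t and substitute into x ≡ 5 (mod 7): 9·t ≡ 5 − 8 = -3 (mod 7).
    Reduce coefficients mod 7: 2·t ≡ 4 (mod 7).
    The inverse of 2 mod 7 is 4 (since 2·4 = 8 = 1·7 + 1), so t ≡ 4·4 = 16 ≡ 2 (mod 7).
    Then x = 8 + 9·2 = 26, valid modulo lcm(9, 7) = 63: x ≡ 26 (mod 63).
  Combine with x ≡ 0 (mod 13): since gcd(63, 13) = 1, we get a unique residue mod 819.
    Write x = 26 + 63·t and substitute into x ≡ 0 (mod 13): 63·t ≡ 0 − 26 = -26 (mod 13).
    Reduce coefficients mod 13: 11·t ≡ 0 (mod 13).
    The inverse of 11 mod 13 is 6 (since 11·6 = 66 = 5·13 + 1), so t ≡ 6·0 = 0 ≡ 0 (mod 13).
    Then x = 26 + 63·0 = 26, valid modulo lcm(63, 13) = 819: x ≡ 26 (mod 819).
Verify: 26 mod 9 = 8 ✓, 26 mod 7 = 5 ✓, 26 mod 13 = 0 ✓.

x ≡ 26 (mod 819).


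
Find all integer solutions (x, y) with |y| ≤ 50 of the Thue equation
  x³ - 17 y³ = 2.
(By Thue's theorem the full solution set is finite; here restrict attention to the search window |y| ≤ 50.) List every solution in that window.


The equation is x³ - 17y³ = 2. For fixed y, x³ = 17·y³ + 2, so a solution requires the RHS to be a perfect cube.
Strategy: iterate y from -50 to 50, compute RHS = 17·y³ + 2, and check whether it is a (positive or negative) perfect cube.
Check small values of y:
  y = 0: RHS = 2 is not a perfect cube.
  y = 1: RHS = 19 is not a perfect cube.
  y = -1: RHS = -15 is not a perfect cube.
  y = 2: RHS = 138 is not a perfect cube.
  y = -2: RHS = -134 is not a perfect cube.
  y = 3: RHS = 461 is not a perfect cube.
  y = -3: RHS = -457 is not a perfect cube.
Continuing the search up to |y| = 50 finds no solutions either.
No (x, y) in the scanned range satisfies the equation.

No integer solutions with |y| ≤ 50.


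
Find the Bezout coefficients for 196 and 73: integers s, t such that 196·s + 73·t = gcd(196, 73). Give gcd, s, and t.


Euclidean algorithm on (196, 73) — divide until remainder is 0:
  196 = 2 · 73 + 50
  73 = 1 · 50 + 23
  50 = 2 · 23 + 4
  23 = 5 · 4 + 3
  4 = 1 · 3 + 1
  3 = 3 · 1 + 0
gcd(196, 73) = 1.
Track Bezout coefficients alongside the remainders: start with r₀ = 196 = a·1 + b·0 (s = 1, t = 0) and r₁ = 73 = a·0 + b·1 (s = 0, t = 1); each new remainder r_{k+1} = r_{k-1} − q_k·r_k inherits s_{k+1} = s_{k-1} − q_k·s_k, t_{k+1} = t_{k-1} − q_k·t_k, so r_k = a·s_k + b·t_k at every step:
  q = 2: r = 50, s = 1 − 2·0 = 1, t = 0 − 2·1 = -2  (check: 196·1 + 73·(-2) = 50)
  q = 1: r = 23, s = 0 − 1·1 = -1, t = 1 − 1·(-2) = 3  (check: 196·(-1) + 73·3 = 23)
  q = 2: r = 4, s = 1 − 2·(-1) = 3, t = -2 − 2·3 = -8  (check: 196·3 + 73·(-8) = 4)
  q = 5: r = 3, s = -1 − 5·3 = -16, t = 3 − 5·(-8) = 43  (check: 196·(-16) + 73·43 = 3)
  q = 1: r = 1, s = 3 − 1·(-16) = 19, t = -8 − 1·43 = -51  (check: 196·19 + 73·(-51) = 1)
The row with r = 1 (the gcd) gives the Bezout coefficients s = 19, t = -51.
Result: 196 · (19) + 73 · (-51) = 1.

gcd(196, 73) = 1; s = 19, t = -51 (check: 196·19 + 73·(-51) = 1).


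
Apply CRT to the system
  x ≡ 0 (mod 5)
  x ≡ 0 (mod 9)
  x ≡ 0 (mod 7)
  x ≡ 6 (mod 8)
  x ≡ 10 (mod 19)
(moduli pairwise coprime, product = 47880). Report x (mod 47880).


Product of moduli M = 5 · 9 · 7 · 8 · 19 = 47880.
Merge one congruence at a time:
  Start: x ≡ 0 (mod 5).
  Combine with x ≡ 0 (mod 9); new modulus lcm = 45.
    Write x = 0 + 5·t and substitute into x ≡ 0 (mod 9): 5·t ≡ 0 − 0 = 0 (mod 9).
    The inverse of 5 mod 9 is 2 (since 5·2 = 10 = 1·9 + 1), so t ≡ 2·0 = 0 ≡ 0 (mod 9).
    Then x = 0 + 5·0 = 0, valid modulo lcm(5, 9) = 45: x ≡ 0 (mod 45).
  Combine with x ≡ 0 (mod 7); new modulus lcm = 315.
    Write x = 0 + 45·t and substitute into x ≡ 0 (mod 7): 45·t ≡ 0 − 0 = 0 (mod 7).
    Reduce coefficients mod 7: 3·t ≡ 0 (mod 7).
    The inverse of 3 mod 7 is 5 (since 3·5 = 15 = 2·7 + 1), so t ≡ 5·0 = 0 ≡ 0 (mod 7).
    Then x = 0 + 45·0 = 0, valid modulo lcm(45, 7) = 315: x ≡ 0 (mod 315).
  Combine with x ≡ 6 (mod 8); new modulus lcm = 2520.
    Write x = 0 + 315·t and substitute into x ≡ 6 (mod 8): 315·t ≡ 6 − 0 = 6 (mod 8).
    Reduce coefficients mod 8: 3·t ≡ 6 (mod 8).
    The inverse of 3 mod 8 is 3 (since 3·3 = 9 = 1·8 + 1), so t ≡ 3·6 = 18 ≡ 2 (mod 8).
    Then x = 0 + 315·2 = 630, valid modulo lcm(315, 8) = 2520: x ≡ 630 (mod 2520).
  Combine with x ≡ 10 (mod 19); new modulus lcm = 47880.
    Write x = 630 + 2520·t and substitute into x ≡ 10 (mod 19): 2520·t ≡ 10 − 630 = -620 (mod 19).
    Reduce coefficients mod 19: 12·t ≡ 7 (mod 19).
    The inverse of 12 mod 19 is 8 (since 12·8 = 96 = 5·19 + 1), so t ≡ 8·7 = 56 ≡ 18 (mod 19).
    Then x = 630 + 2520·18 = 45990, valid modulo lcm(2520, 19) = 47880: x ≡ 45990 (mod 47880).
Verify against each original: 45990 mod 5 = 0, 45990 mod 9 = 0, 45990 mod 7 = 0, 45990 mod 8 = 6, 45990 mod 19 = 10.

x ≡ 45990 (mod 47880).


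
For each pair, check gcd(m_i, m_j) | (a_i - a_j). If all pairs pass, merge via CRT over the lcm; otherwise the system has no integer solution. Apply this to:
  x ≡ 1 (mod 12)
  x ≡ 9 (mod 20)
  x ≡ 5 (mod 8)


Moduli 12, 20, 8 are not pairwise coprime, so CRT works modulo lcm(m_i) when all pairwise compatibility conditions hold.
Pairwise compatibility: gcd(m_i, m_j) must divide a_i - a_j for every pair.
Merge one congruence at a time:
  Start: x ≡ 1 (mod 12).
  Combine with x ≡ 9 (mod 20): gcd(12, 20) = 4; 9 - 1 = 8, which IS divisible by 4, so compatible.
    Write x = 1 + 12·t and substitute into x ≡ 9 (mod 20): 12·t ≡ 9 − 1 = 8 (mod 20).
    Divide the congruence (and modulus) by g = 4: 3·t ≡ 2 (mod 5).
    The inverse of 3 mod 5 is 2 (since 3·2 = 6 = 1·5 + 1), so t ≡ 2·2 = 4 ≡ 4 (mod 5).
    Then x = 1 + 12·4 = 49, valid modulo lcm(12, 20) = 60: x ≡ 49 (mod 60).
  Combine with x ≡ 5 (mod 8): gcd(60, 8) = 4; 5 - 49 = -44, which IS divisible by 4, so compatible.
    Write x = 49 + 60·t and substitute into x ≡ 5 (mod 8): 60·t ≡ 5 − 49 = -44 (mod 8).
    Divide the congruence (and modulus) by g = 4: 15·t ≡ -11 (mod 2).
    Reduce coefficients mod 2: 1·t ≡ 1 (mod 2).
    So t ≡ 1 (mod 2).
    Then x = 49 + 60·1 = 109, valid modulo lcm(60, 8) = 120: x ≡ 109 (mod 120).
Verify: 109 mod 12 = 1, 109 mod 20 = 9, 109 mod 8 = 5.

x ≡ 109 (mod 120).


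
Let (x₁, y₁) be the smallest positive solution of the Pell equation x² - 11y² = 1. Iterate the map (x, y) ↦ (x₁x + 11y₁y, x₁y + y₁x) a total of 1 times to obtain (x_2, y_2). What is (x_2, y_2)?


Step 1: Find the fundamental solution (x₁, y₁) of x² - 11y² = 1.
  Expand √11 as a continued fraction. a₀ = ⌊√11⌋ = 3; iterate m_{k+1} = d_k·a_k − m_k, d_{k+1} = (11 − m_{k+1}²)/d_k, a_{k+1} = ⌊(a₀ + m_{k+1})/d_{k+1}⌋ (starting m₀ = 0, d₀ = 1), with convergents p_k = a_k·p_{k-1} + p_{k-2}, q_k = a_k·q_{k-1} + q_{k-2} (p₋₁ = 1, q₋₁ = 0):
  k = 0: a₀ = 3; p₀/q₀ = 3/1; p₀² − 11·q₀² = 9 − 11 = -2.
  k = 1: m = 3, d = 2, a = ⌊(3 + 3)/2⌋ = 3; p/q = (3·3 + 1)/(3·1 + 0) = 10/3; p² − 11·q² = 100 − 99 = 1.
  The first convergent with p² − 11·q² = 1 gives the fundamental solution (x₁, y₁) = (10, 3).
Step 2: Apply the recurrence (x_{n+1}, y_{n+1}) = (x₁x_n + 11y₁y_n, x₁y_n + y₁x_n) repeatedly.
  From (x_1, y_1) = (10, 3): x_2 = 10·10 + 11·3·3 = 199; y_2 = 10·3 + 3·10 = 60.
Step 3: Verify x_2² - 11·y_2² = 39601 - 39600 = 1 (should be 1). ✓

(x_1, y_1) = (10, 3); (x_2, y_2) = (199, 60).


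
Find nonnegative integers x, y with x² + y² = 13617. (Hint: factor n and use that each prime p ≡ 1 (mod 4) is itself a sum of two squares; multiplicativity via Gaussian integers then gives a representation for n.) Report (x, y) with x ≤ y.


Step 1: Factor n = 13617 = 3^2 · 17 · 89.
Step 2: Check the mod-4 condition on each prime factor: 3 ≡ 3 (mod 4), exponent 2 (must be even); 17 ≡ 1 (mod 4), exponent 1; 89 ≡ 1 (mod 4), exponent 1.
All primes ≡ 3 (mod 4) appear to even exponent (or don't appear), so by the two-squares theorem n IS expressible as a sum of two squares.
Step 3: Build a representation. Group n = k² · m with k = 3 and m = 17 · 89 = 1513 (a product of primes ≡ 1 (mod 4)); a representation of m scales to one of n via (k·x)² + (k·y)² = k²(x² + y²). Each prime p ≡ 1 (mod 4) is itself a sum of two squares; find a² by testing p − a² for a perfect square:
  17: 17 − 1² = 16 = 4² ⇒ 17 = 1² + 4².
  89: 89 − 1² = 88, 89 − 2² = 85, 89 − 3² = 80, 89 − 4² = 73, 89 − 5² = 64 = 8² ⇒ 89 = 5² + 8².
  Combine using the Brahmagupta–Fibonacci identity (a² + b²)(c² + d²) = (ac − bd)² + (ad + bc)² = (ac + bd)² + (ad − bc)²:
  17 · 89 = 1513: from (1² + 4²)(5² + 8²), take (1·5 − 4·8, 1·8 + 4·5) = (5 − 32, 8 + 20) = (-27, 28); dropping signs (only squares matter) gives (27, 28); check 27² + 28² = 729 + 784 = 1513 ✓.
  Scale by k = 3: (3·27, 3·28) = (81, 84).
Step 4: Order so x ≤ y and verify: 81² + 84² = 6561 + 7056 = 13617 = n. ✓

n = 13617 = 81² + 84² (one valid representation with x ≤ y).


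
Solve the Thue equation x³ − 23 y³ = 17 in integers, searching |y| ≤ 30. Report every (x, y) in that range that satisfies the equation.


The equation is x³ - 23y³ = 17. For fixed y, x³ = 23·y³ + 17, so a solution requires the RHS to be a perfect cube.
Strategy: iterate y from -30 to 30, compute RHS = 23·y³ + 17, and check whether it is a (positive or negative) perfect cube.
Check small values of y:
  y = 0: RHS = 17 is not a perfect cube.
  y = 1: RHS = 40 is not a perfect cube.
  y = -1: RHS = -6 is not a perfect cube.
  y = 2: RHS = 201 is not a perfect cube.
  y = -2: RHS = -167 is not a perfect cube.
  y = 3: RHS = 638 is not a perfect cube.
  y = -3: RHS = -604 is not a perfect cube.
Continuing the search up to |y| = 30 finds no solutions either.
No (x, y) in the scanned range satisfies the equation.

No integer solutions with |y| ≤ 30.


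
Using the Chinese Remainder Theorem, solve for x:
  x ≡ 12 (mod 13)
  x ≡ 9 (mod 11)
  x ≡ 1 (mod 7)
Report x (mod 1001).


Moduli 13, 11, 7 are pairwise coprime; by CRT there is a unique solution modulo M = 13 · 11 · 7 = 1001.
Solve pairwise, accumulating the modulus:
  Start with x ≡ 12 (mod 13).
  Combine with x ≡ 9 (mod 11): since gcd(13, 11) = 1, we get a unique residue mod 143.
    Write x = 12 + 13·t and substitute into x ≡ 9 (mod 11): 13·t ≡ 9 − 12 = -3 (mod 11).
    Reduce coefficients mod 11: 2·t ≡ 8 (mod 11).
    The inverse of 2 mod 11 is 6 (since 2·6 = 12 = 1·11 + 1), so t ≡ 6·8 = 48 ≡ 4 (mod 11).
    Then x = 12 + 13·4 = 64, valid modulo lcm(13, 11) = 143: x ≡ 64 (mod 143).
  Combine with x ≡ 1 (mod 7): since gcd(143, 7) = 1, we get a unique residue mod 1001.
    Write x = 64 + 143·t and substitute into x ≡ 1 (mod 7): 143·t ≡ 1 − 64 = -63 (mod 7).
    Reduce coefficients mod 7: 3·t ≡ 0 (mod 7).
    The inverse of 3 mod 7 is 5 (since 3·5 = 15 = 2·7 + 1), so t ≡ 5·0 = 0 ≡ 0 (mod 7).
    Then x = 64 + 143·0 = 64, valid modulo lcm(143, 7) = 1001: x ≡ 64 (mod 1001).
Verify: 64 mod 13 = 12 ✓, 64 mod 11 = 9 ✓, 64 mod 7 = 1 ✓.

x ≡ 64 (mod 1001).


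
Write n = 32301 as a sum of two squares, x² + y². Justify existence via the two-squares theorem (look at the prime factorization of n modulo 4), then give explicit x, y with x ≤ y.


Step 1: Factor n = 32301 = 3^2 · 37 · 97.
Step 2: Check the mod-4 condition on each prime factor: 3 ≡ 3 (mod 4), exponent 2 (must be even); 37 ≡ 1 (mod 4), exponent 1; 97 ≡ 1 (mod 4), exponent 1.
All primes ≡ 3 (mod 4) appear to even exponent (or don't appear), so by the two-squares theorem n IS expressible as a sum of two squares.
Step 3: Build a representation. Group n = k² · m with k = 3 and m = 37 · 97 = 3589 (a product of primes ≡ 1 (mod 4)); a representation of m scales to one of n via (k·x)² + (k·y)² = k²(x² + y²). Each prime p ≡ 1 (mod 4) is itself a sum of two squares; find a² by testing p − a² for a perfect square:
  37: 37 − 1² = 36 = 6² ⇒ 37 = 1² + 6².
  97: 97 − 1² = 96, 97 − 2² = 93, 97 − 3² = 88, 97 − 4² = 81 = 9² ⇒ 97 = 4² + 9².
  Combine using the Brahmagupta–Fibonacci identity (a² + b²)(c² + d²) = (ac − bd)² + (ad + bc)² = (ac + bd)² + (ad − bc)²:
  37 · 97 = 3589: from (1² + 6²)(4² + 9²), take (1·4 − 6·9, 1·9 + 6·4) = (4 − 54, 9 + 24) = (-50, 33); dropping signs (only squares matter) gives (50, 33); check 50² + 33² = 2500 + 1089 = 3589 ✓.
  Scale by k = 3: (3·50, 3·33) = (150, 99).
Step 4: Order so x ≤ y and verify: 99² + 150² = 9801 + 22500 = 32301 = n. ✓

n = 32301 = 99² + 150² (one valid representation with x ≤ y).


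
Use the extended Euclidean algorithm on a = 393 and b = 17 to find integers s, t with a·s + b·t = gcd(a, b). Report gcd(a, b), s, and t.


Euclidean algorithm on (393, 17) — divide until remainder is 0:
  393 = 23 · 17 + 2
  17 = 8 · 2 + 1
  2 = 2 · 1 + 0
gcd(393, 17) = 1.
Track Bezout coefficients alongside the remainders: start with r₀ = 393 = a·1 + b·0 (s = 1, t = 0) and r₁ = 17 = a·0 + b·1 (s = 0, t = 1); each new remainder r_{k+1} = r_{k-1} − q_k·r_k inherits s_{k+1} = s_{k-1} − q_k·s_k, t_{k+1} = t_{k-1} − q_k·t_k, so r_k = a·s_k + b·t_k at every step:
  q = 23: r = 2, s = 1 − 23·0 = 1, t = 0 − 23·1 = -23  (check: 393·1 + 17·(-23) = 2)
  q = 8: r = 1, s = 0 − 8·1 = -8, t = 1 − 8·(-23) = 185  (check: 393·(-8) + 17·185 = 1)
The row with r = 1 (the gcd) gives the Bezout coefficients s = -8, t = 185.
Result: 393 · (-8) + 17 · (185) = 1.

gcd(393, 17) = 1; s = -8, t = 185 (check: 393·(-8) + 17·185 = 1).


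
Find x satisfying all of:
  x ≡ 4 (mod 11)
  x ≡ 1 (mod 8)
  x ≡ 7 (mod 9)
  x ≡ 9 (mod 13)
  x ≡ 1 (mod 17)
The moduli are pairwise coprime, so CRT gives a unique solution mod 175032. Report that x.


Product of moduli M = 11 · 8 · 9 · 13 · 17 = 175032.
Merge one congruence at a time:
  Start: x ≡ 4 (mod 11).
  Combine with x ≡ 1 (mod 8); new modulus lcm = 88.
    Write x = 4 + 11·t and substitute into x ≡ 1 (mod 8): 11·t ≡ 1 − 4 = -3 (mod 8).
    Reduce coefficients mod 8: 3·t ≡ 5 (mod 8).
    The inverse of 3 mod 8 is 3 (since 3·3 = 9 = 1·8 + 1), so t ≡ 3·5 = 15 ≡ 7 (mod 8).
    Then x = 4 + 11·7 = 81, valid modulo lcm(11, 8) = 88: x ≡ 81 (mod 88).
  Combine with x ≡ 7 (mod 9); new modulus lcm = 792.
    Write x = 81 + 88·t and substitute into x ≡ 7 (mod 9): 88·t ≡ 7 − 81 = -74 (mod 9).
    Reduce coefficients mod 9: 7·t ≡ 7 (mod 9).
    The inverse of 7 mod 9 is 4 (since 7·4 = 28 = 3·9 + 1), so t ≡ 4·7 = 28 ≡ 1 (mod 9).
    Then x = 81 + 88·1 = 169, valid modulo lcm(88, 9) = 792: x ≡ 169 (mod 792).
  Combine with x ≡ 9 (mod 13); new modulus lcm = 10296.
    Write x = 169 + 792·t and substitute into x ≡ 9 (mod 13): 792·t ≡ 9 − 169 = -160 (mod 13).
    Reduce coefficients mod 13: 12·t ≡ 9 (mod 13).
    The inverse of 12 mod 13 is 12 (since 12·12 = 144 = 11·13 + 1), so t ≡ 12·9 = 108 ≡ 4 (mod 13).
    Then x = 169 + 792·4 = 3337, valid modulo lcm(792, 13) = 10296: x ≡ 3337 (mod 10296).
  Combine with x ≡ 1 (mod 17); new modulus lcm = 175032.
    Write x = 3337 + 10296·t and substitute into x ≡ 1 (mod 17): 10296·t ≡ 1 − 3337 = -3336 (mod 17).
    Reduce coefficients mod 17: 11·t ≡ 13 (mod 17).
    The inverse of 11 mod 17 is 14 (since 11·14 = 154 = 9·17 + 1), so t ≡ 14·13 = 182 ≡ 12 (mod 17).
    Then x = 3337 + 10296·12 = 126889, valid modulo lcm(10296, 17) = 175032: x ≡ 126889 (mod 175032).
Verify against each original: 126889 mod 11 = 4, 126889 mod 8 = 1, 126889 mod 9 = 7, 126889 mod 13 = 9, 126889 mod 17 = 1.

x ≡ 126889 (mod 175032).


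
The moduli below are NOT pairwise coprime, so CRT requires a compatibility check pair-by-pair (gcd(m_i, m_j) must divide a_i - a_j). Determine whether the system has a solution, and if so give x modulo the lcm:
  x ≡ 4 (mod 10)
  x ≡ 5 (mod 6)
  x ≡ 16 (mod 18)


Moduli 10, 6, 18 are not pairwise coprime, so CRT works modulo lcm(m_i) when all pairwise compatibility conditions hold.
Pairwise compatibility: gcd(m_i, m_j) must divide a_i - a_j for every pair.
Merge one congruence at a time:
  Start: x ≡ 4 (mod 10).
  Combine with x ≡ 5 (mod 6): gcd(10, 6) = 2, and 5 - 4 = 1 is NOT divisible by 2.
    ⇒ system is inconsistent (no integer solution).

No solution (the system is inconsistent).
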